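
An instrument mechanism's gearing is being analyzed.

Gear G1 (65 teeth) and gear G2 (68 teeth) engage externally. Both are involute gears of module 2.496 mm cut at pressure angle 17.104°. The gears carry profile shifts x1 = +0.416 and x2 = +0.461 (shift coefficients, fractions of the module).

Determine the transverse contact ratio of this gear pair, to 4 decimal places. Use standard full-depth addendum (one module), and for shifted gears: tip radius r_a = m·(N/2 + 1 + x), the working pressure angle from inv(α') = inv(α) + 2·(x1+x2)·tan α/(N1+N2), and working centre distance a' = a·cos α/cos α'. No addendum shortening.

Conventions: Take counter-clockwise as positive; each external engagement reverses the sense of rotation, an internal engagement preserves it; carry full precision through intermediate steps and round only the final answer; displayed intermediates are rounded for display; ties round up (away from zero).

recognized (one external pair, fixed centres): single-mesh tooth geometry, m = 2.496, N1 = 65, N2 = 68
base radii: r_b1 = 77.532264, r_b2 = 81.110676
tip radii: r_a1 = 84.654336, r_a2 = 88.510656
inv(α') = inv(17.104°) + 2·(+0.416+0.461)·tan α/(65+68) = 0.01325363  ⇒  α' = 19.25652°
a' = a·cos α / cos α' = 165.9840·cos 17.104°/cos 19.25652° = 168.044794
action lengths: √(r_a1²−r_b1²) = 33.986831, √(r_a2²−r_b2²) = 35.428723
base pitch p_b = π·m·cos α = 7.494609
CR = (33.986831 + 35.428723 − 168.044794·sin 19.25652°)/7.494609 = 1.867303
contact ratio ≈ 1.8673

1.8673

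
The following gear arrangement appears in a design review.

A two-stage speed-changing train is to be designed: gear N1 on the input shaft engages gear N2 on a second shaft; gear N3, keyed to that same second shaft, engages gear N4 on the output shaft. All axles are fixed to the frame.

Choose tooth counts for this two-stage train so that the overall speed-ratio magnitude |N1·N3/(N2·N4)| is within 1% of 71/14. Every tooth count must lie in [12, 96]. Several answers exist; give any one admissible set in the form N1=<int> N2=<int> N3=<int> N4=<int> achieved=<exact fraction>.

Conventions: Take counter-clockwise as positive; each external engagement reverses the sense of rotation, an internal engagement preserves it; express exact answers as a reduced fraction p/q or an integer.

2-stage fixed-axis compound train for ratio 71/14
target = 71/14 in lowest terms: an exact hit needs N1·N3 = k·71 and N2·N4 = k·14 for one integer k, every count in [12, 96]; additionally prefer no 1:1 stage (N1 ≠ N2, N3 ≠ N4)
k = 1…11: no 1:1-free in-range split of k·71 and k·14 into factor pairs; take k = 12
k = 12: N1·N3 = 852 = 12·71, N2·N4 = 168 = 14·12
achieved = 12·71/(14·12) = 71/14; |achieved − target| = 0 ≤ 71/1400 ✓

N1=12 N2=14 N3=71 N4=12 achieved=71/14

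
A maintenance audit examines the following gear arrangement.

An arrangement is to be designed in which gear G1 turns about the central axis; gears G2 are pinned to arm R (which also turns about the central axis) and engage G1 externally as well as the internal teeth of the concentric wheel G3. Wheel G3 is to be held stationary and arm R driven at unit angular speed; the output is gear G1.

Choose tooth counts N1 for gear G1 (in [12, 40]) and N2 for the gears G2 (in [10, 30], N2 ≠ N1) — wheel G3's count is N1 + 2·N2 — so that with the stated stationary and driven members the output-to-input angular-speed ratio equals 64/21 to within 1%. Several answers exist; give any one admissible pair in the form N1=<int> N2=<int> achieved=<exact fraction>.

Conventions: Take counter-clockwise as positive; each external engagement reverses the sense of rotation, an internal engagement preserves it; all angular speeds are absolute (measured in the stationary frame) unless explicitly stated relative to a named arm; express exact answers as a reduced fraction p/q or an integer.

N1=21 N2=11 achieved=64/21

class = planetary set [ratio 64/21 wanted; Willis about the carrier]
Willis with ω_ring = 0: ω_sun/ω_arm = (N1+N3)/N1; set equal to 64/21  ⇒  N3/N1 = 64/21 − 1 = 43/21
N3 = N1 + 2·N2  ⇒  N2/N1 = (N3/N1 − 1)/2 = (43/21 − 1)/2 = 11/21
smallest multiple with N1 ≥ 12 and N2 ≥ 10: k = 1  ⇒  N1 = 1·21 = 21, N2 = 1·11 = 11 (N1 ≤ 40, N2 ≤ 30, N2 ≠ N1 ✓), N3 = 21 + 2·11 = 43
check: (N1+N3)/N1 with N1 = 21, N3 = 43 gives 64/21; |achieved − target| = 0 ≤ 16/525 ✓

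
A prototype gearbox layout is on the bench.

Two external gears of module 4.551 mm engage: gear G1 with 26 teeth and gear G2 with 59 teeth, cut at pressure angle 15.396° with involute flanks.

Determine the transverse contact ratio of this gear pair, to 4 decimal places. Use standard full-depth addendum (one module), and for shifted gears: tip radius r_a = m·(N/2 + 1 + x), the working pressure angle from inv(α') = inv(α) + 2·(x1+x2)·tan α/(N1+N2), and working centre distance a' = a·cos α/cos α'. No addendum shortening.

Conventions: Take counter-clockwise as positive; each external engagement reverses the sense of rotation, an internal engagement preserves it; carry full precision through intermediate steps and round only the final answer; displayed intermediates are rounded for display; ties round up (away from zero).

class = single-mesh tooth geometry [involute pair 26T × 59T, m = 4.551]
base radii: r_b1 = 57.039873, r_b2 = 129.436635
tip radii: r_a1 = 63.714000, r_a2 = 138.805500
no profile shift: α' = α, a' = a
action lengths: √(r_a1²−r_b1²) = 28.388848, √(r_a2²−r_b2²) = 50.131071
base pitch p_b = π·m·cos α = 13.784311
CR = (28.388848 + 50.131071 − 193.417500·sin 15.39600°)/13.784311 = 1.971062
contact ratio ≈ 1.9711

1.9711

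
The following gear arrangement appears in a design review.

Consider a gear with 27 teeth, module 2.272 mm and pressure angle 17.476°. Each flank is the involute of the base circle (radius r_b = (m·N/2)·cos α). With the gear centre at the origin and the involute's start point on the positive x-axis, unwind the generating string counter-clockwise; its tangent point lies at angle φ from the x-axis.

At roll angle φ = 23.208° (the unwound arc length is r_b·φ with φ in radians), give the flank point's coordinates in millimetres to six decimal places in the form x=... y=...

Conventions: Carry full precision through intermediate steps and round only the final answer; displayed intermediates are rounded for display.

x=31.558760 y=0.637530

class = single-mesh tooth geometry [base-circle involute, m = 2.272, 27T]
pitch radius r_p = m·N/2 = 2.272·27/2 = 30.672000
base radius r_b = r_p·cos α = 30.672000·cos 17.476° = 29.256267
roll angle φ = 23.208° = 0.40505601 rad
x = r_b·(cos φ + φ·sin φ) = 31.558760
y = r_b·(sin φ − φ·cos φ) = 0.637530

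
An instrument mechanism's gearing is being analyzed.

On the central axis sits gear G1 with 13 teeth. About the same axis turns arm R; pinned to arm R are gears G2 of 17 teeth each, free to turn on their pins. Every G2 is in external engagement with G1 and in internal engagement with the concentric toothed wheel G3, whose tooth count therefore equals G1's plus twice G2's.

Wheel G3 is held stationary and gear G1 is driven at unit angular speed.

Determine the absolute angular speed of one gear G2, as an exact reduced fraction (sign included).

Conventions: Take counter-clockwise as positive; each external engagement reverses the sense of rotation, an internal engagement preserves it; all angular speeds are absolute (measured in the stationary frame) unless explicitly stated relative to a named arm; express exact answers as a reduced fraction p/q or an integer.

-13/34

class = planetary set [G3 = 13+2·17 = 47; Willis about the carrier]
ring teeth: 13 + 2·17 = 47
13(ω_sun−ω_arm) = −47(ω_ring−ω_arm),  ω_ring = 0, ω_sun = 1
13(1−ω_arm) = −47(0−ω_arm)  ⇒  60·ω_arm = 13  ⇒  ω_arm = 13/60
sun–planet mesh: 13·(1−13/60) = −17·(ω_p−ω_arm)  ⇒  ω_p−ω_arm = -611/1020
ω_p = 13/60 − 611/1020 = -13/34
exact speed ratio = -13/34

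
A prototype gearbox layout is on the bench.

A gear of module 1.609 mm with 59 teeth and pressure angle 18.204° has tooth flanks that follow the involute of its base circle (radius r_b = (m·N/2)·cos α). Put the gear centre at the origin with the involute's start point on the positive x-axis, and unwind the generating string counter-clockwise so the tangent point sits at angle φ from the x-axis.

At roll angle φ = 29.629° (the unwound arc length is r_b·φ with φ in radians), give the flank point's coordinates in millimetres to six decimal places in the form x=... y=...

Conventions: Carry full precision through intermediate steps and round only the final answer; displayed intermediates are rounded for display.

x=50.721649 y=2.023402

topology: single-mesh involute geometry — m = 1.609, N = 59
pitch radius r_p = m·N/2 = 1.609·59/2 = 47.465500
base radius r_b = r_p·cos α = 47.465500·cos 18.204° = 45.089863
roll angle φ = 29.629° = 0.51712360 rad
x = r_b·(cos φ + φ·sin φ) = 50.721649
y = r_b·(sin φ − φ·cos φ) = 2.023402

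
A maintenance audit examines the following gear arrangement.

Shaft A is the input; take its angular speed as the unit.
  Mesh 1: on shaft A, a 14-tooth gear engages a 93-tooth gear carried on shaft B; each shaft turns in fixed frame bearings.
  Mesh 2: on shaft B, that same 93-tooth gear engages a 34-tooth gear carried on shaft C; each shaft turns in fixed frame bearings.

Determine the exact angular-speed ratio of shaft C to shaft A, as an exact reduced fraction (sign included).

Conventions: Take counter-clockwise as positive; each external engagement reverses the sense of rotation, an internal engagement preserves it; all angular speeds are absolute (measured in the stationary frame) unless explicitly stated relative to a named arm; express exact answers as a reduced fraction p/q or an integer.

7/17

class = fixed-axis compound train [2 meshes; 2 ratios multiply, 2 sense flips]
mesh 1 [14T→93T]: running ratio 14/93, sense −
mesh 2 [93T→34T]: running ratio 7/17, sense +
ω_out/ω_in = 7/17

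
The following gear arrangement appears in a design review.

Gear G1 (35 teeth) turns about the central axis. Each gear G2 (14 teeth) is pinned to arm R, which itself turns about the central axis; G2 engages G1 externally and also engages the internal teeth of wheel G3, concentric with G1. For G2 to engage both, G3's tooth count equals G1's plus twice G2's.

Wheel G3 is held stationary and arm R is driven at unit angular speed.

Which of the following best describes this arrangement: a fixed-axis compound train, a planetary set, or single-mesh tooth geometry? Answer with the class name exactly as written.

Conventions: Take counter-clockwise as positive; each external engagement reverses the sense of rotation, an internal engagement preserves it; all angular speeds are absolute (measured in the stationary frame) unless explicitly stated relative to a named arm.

planetary set

class = planetary set [G3 = 35+2·14 = 63; Willis about the carrier]
classification: planetary set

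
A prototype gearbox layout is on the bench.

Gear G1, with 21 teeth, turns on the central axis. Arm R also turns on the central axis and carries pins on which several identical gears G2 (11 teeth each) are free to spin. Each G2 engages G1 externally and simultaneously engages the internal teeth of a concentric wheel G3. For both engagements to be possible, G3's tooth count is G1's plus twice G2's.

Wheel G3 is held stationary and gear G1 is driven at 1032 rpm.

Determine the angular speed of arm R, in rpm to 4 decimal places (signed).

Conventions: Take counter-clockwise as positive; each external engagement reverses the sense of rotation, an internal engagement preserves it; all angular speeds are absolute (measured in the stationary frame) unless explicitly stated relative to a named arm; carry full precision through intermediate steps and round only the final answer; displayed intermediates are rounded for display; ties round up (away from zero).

recognized (axles ride arm R): planetary set, 21/11/43 teeth
normalise by the input: solve with ω_sun = 1, then scale by 1032 rpm
ring teeth: 21 + 2·11 = 43
21(ω_sun−ω_arm) = −43(ω_ring−ω_arm),  ω_ring = 0, ω_sun = 1
21(1−ω_arm) = −43(0−ω_arm)  ⇒  64·ω_arm = 21  ⇒  ω_arm = 21/64
scale: ω_arm = 21/64 × 1032 rpm = +338.6250 rpm

+338.6250 rpm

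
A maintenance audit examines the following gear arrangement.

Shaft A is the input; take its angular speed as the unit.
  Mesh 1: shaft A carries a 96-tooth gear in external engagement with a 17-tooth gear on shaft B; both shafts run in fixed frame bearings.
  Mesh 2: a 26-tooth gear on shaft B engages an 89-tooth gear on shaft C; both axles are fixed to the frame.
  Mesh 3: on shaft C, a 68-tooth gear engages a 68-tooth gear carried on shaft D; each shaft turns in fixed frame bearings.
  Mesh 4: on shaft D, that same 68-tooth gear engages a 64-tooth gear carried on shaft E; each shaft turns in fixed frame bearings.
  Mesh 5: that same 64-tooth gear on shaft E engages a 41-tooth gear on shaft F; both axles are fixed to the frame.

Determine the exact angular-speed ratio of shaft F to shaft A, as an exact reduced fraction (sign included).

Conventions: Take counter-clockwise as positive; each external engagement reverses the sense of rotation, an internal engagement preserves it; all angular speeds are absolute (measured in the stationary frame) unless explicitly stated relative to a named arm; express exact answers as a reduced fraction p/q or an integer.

-9984/3649

class = fixed-axis compound train [5 meshes; 5 ratios multiply, 5 sense flips]
mesh 1 [96T→17T]: running ratio 96/17, sense −
mesh 2 [26T→89T]: running ratio 2496/1513, sense +
mesh 3 [68T→68T]: running ratio 2496/1513, sense −
mesh 4 [68T→64T]: running ratio 156/89, sense +
mesh 5 [64T→41T]: running ratio 9984/3649, sense −
ω_out/ω_in = -9984/3649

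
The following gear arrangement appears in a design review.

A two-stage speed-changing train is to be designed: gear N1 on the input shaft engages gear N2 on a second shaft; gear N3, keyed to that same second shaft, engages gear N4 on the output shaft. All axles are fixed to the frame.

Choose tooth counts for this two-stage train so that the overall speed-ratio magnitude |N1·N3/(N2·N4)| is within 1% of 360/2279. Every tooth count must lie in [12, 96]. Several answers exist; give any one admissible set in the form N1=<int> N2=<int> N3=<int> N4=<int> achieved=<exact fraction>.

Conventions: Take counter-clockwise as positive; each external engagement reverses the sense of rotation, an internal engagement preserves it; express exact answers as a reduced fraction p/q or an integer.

topology: fixed-axis compound train — 2 stages, target 360/2279
target = 360/2279 in lowest terms: an exact hit needs N1·N3 = k·360 and N2·N4 = k·2279 for one integer k, every count in [12, 96]; additionally prefer no 1:1 stage (N1 ≠ N2, N3 ≠ N4)
k = 1: N1·N3 = 360 = 12·30, N2·N4 = 2279 = 43·53
achieved = 12·30/(43·53) = 360/2279; |achieved − target| = 0 ≤ 18/11395 ✓

N1=12 N2=43 N3=30 N4=53 achieved=360/2279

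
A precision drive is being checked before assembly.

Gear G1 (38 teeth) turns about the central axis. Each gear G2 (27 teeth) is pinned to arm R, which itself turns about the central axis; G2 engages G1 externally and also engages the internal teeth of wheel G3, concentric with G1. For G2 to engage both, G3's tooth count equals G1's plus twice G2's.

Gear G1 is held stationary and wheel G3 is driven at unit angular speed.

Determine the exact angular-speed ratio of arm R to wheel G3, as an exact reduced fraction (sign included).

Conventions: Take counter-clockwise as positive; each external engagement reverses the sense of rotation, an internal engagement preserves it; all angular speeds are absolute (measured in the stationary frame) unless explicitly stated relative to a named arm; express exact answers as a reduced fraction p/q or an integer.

46/65

topology: planetary set — G1 38T / G2 27T / G3 92T, arm = carrier (Willis)
ring teeth: 38 + 2·27 = 92
38(ω_sun−ω_arm) = −92(ω_ring−ω_arm),  ω_sun = 0, ω_ring = 1
38(0−ω_arm) = −92(1−ω_arm)  ⇒  130·ω_arm = 92  ⇒  ω_arm = 46/65
ω_out/ω_in = 46/65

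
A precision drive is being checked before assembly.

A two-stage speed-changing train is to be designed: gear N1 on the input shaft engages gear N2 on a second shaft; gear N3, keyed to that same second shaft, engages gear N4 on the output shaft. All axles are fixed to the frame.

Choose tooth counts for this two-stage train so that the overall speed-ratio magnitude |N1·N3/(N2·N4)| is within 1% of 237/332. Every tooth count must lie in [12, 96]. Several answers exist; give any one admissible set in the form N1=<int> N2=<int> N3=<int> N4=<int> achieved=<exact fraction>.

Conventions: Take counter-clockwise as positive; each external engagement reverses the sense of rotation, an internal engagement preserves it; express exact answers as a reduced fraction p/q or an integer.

design class (target 237/332): fixed-axis compound train
target = 237/332 in lowest terms: an exact hit needs N1·N3 = k·237 and N2·N4 = k·332 for one integer k, every count in [12, 96]; additionally prefer no 1:1 stage (N1 ≠ N2, N3 ≠ N4)
k = 1…3: no 1:1-free in-range split of k·237 and k·332 into factor pairs; take k = 4
k = 4: N1·N3 = 948 = 12·79, N2·N4 = 1328 = 16·83
achieved = 12·79/(16·83) = 237/332; |achieved − target| = 0 ≤ 237/33200 ✓

N1=12 N2=16 N3=79 N4=83 achieved=237/332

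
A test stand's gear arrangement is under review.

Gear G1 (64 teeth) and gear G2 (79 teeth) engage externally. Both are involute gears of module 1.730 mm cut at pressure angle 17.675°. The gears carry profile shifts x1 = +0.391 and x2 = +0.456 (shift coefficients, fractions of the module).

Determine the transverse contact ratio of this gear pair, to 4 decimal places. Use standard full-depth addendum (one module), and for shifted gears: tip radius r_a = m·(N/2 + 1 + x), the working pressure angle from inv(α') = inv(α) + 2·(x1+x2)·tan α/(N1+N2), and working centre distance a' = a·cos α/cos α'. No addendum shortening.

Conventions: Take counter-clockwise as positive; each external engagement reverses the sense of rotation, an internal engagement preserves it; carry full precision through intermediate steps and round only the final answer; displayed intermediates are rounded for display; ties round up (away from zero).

class = single-mesh tooth geometry [involute pair 64T × 79T, m = 1.730]
base radii: r_b1 = 52.746679, r_b2 = 65.109181
tip radii: r_a1 = 57.766430, r_a2 = 70.853880
inv(α') = inv(17.675°) + 2·(+0.391+0.456)·tan α/(64+79) = 0.01394795  ⇒  α' = 19.57670°
a' = a·cos α / cos α' = 123.6950·cos 17.675°/cos 19.57670° = 125.086645
action lengths: √(r_a1²−r_b1²) = 23.553096, √(r_a2²−r_b2²) = 27.947572
base pitch p_b = π·m·cos α = 5.178393
CR = (23.553096 + 27.947572 − 125.086645·sin 19.57670°)/5.178393 = 1.851555
contact ratio ≈ 1.8516

1.8516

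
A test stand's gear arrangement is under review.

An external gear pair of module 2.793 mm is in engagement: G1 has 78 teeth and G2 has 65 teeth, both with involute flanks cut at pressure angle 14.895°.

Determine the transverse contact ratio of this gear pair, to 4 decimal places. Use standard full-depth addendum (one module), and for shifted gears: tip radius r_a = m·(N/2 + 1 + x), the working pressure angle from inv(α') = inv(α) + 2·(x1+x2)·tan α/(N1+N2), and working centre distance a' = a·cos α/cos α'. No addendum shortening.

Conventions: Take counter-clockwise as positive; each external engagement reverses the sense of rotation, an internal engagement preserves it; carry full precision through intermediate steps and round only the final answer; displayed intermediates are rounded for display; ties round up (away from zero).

class = single-mesh tooth geometry [involute pair 78T × 65T, m = 2.793]
base radii: r_b1 = 105.266891, r_b2 = 87.722409
tip radii: r_a1 = 111.720000, r_a2 = 93.565500
no profile shift: α' = α, a' = a
action lengths: √(r_a1²−r_b1²) = 37.419782, √(r_a2²−r_b2²) = 32.546608
base pitch p_b = π·m·cos α = 8.479633
CR = (37.419782 + 32.546608 − 199.699500·sin 14.89500°)/8.479633 = 2.197494
contact ratio ≈ 2.1975

2.1975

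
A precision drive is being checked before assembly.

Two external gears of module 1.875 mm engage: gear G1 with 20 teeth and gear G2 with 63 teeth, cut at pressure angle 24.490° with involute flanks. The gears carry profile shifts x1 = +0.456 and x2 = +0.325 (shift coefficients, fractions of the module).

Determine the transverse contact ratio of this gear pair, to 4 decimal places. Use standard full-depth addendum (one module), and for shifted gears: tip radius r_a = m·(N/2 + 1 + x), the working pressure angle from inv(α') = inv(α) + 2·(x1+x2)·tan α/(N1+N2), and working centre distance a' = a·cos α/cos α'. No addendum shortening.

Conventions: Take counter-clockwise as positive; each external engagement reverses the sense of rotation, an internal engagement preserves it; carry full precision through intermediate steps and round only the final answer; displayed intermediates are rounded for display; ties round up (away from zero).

single-mesh involute tooth geometry (20T engaging 63T at module 1.875)
base radii: r_b1 = 17.063131, r_b2 = 53.748862
tip radii: r_a1 = 21.480000, r_a2 = 61.546875
inv(α') = inv(24.490°) + 2·(+0.456+0.325)·tan α/(20+63) = 0.03665683  ⇒  α' = 26.63461°
a' = a·cos α / cos α' = 77.8125·cos 24.490°/cos 26.63461° = 79.218361
action lengths: √(r_a1²−r_b1²) = 13.047604, √(r_a2²−r_b2²) = 29.984624
base pitch p_b = π·m·cos α = 5.360541
CR = (13.047604 + 29.984624 − 79.218361·sin 26.63461°)/5.360541 = 1.402602
contact ratio ≈ 1.4026

1.4026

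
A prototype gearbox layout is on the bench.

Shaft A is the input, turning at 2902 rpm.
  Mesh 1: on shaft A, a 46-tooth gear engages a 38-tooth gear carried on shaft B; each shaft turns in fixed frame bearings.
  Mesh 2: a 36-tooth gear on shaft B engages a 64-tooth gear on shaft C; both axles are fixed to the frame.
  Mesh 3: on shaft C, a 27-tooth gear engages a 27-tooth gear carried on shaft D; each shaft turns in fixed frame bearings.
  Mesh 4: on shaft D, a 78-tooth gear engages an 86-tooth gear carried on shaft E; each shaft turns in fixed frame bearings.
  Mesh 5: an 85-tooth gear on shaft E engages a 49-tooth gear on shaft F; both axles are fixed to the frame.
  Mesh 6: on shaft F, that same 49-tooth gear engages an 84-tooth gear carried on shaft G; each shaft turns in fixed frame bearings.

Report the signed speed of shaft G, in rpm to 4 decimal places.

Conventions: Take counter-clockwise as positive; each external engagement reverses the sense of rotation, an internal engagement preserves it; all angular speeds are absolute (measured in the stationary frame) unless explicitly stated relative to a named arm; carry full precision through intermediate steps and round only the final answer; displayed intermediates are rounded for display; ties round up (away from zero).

class = fixed-axis compound train [6 meshes; 6 ratios multiply, 6 sense flips]
mesh 1 [46T→38T]: ω = 2902.0000×46/38 = 3512.9474 rpm, sense flips to −
mesh 2 [36T→64T]: ω = 3512.9474×36/64 = 1976.0329 rpm, sense flips to +
mesh 3 [27T→27T]: ω = 1976.0329×27/27 = 1976.0329 rpm, sense flips to −
mesh 4 [78T→86T]: ω = 1976.0329×78/86 = 1792.2159 rpm, sense flips to +
mesh 5 [85T→49T]: ω = 1792.2159×85/49 = 3108.9459 rpm, sense flips to −
mesh 6 [49T→84T]: ω = 3108.9459×49/84 = 1813.5518 rpm, sense flips to +
signed output speed = +1813.5518 rpm

+1813.5518 rpm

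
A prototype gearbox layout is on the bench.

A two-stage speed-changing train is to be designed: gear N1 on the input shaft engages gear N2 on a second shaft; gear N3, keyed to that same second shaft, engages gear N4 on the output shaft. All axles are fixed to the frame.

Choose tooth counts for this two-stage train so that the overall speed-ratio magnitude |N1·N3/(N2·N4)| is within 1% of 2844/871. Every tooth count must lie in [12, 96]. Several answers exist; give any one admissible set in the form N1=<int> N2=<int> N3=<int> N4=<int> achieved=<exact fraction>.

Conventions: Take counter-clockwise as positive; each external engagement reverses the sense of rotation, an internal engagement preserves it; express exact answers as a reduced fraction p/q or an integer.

topology: fixed-axis compound train — 2 stages, target 2844/871
target = 2844/871 in lowest terms: an exact hit needs N1·N3 = k·2844 and N2·N4 = k·871 for one integer k, every count in [12, 96]; additionally prefer no 1:1 stage (N1 ≠ N2, N3 ≠ N4)
k = 1: N1·N3 = 2844 = 36·79, N2·N4 = 871 = 13·67
achieved = 36·79/(13·67) = 2844/871; |achieved − target| = 0 ≤ 711/21775 ✓

N1=36 N2=13 N3=79 N4=67 achieved=2844/871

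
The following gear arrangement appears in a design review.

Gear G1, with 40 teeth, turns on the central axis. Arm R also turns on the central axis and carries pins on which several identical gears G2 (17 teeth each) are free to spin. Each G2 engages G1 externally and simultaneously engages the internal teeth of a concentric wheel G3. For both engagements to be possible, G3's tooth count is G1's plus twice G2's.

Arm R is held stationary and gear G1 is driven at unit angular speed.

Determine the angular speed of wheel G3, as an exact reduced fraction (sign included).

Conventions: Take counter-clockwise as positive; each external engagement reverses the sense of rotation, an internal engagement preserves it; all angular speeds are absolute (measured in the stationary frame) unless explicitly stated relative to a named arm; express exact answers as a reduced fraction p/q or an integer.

-20/37

recognized (axles ride arm R): planetary set, 40/17/74 teeth
ring teeth: 40 + 2·17 = 74
40(ω_sun−ω_arm) = −74(ω_ring−ω_arm),  ω_arm = 0, ω_sun = 1
ω_ring = 0 − (40/74)(1−0) = -20/37
exact speed ratio = -20/37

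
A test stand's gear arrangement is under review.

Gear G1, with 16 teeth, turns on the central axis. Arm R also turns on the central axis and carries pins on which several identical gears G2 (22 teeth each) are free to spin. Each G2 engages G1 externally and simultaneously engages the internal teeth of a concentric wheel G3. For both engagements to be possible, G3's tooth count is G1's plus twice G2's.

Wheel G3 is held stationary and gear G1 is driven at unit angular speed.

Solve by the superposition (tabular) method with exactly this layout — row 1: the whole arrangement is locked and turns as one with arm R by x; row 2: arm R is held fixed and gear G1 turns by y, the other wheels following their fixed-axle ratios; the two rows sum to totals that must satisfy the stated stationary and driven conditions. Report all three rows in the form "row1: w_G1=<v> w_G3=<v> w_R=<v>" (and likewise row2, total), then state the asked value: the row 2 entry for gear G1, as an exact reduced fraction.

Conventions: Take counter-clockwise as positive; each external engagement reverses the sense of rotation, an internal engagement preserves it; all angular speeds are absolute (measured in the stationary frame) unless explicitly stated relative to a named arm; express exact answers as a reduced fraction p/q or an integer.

planetary set (16T centre, 22T on arm, 60T internal) — Willis relation
row 1: whole set turns with the arm by x
superposition row 2 [arm held]: sun y, ring −(16/60)·y, arm 0
boundary: total ω_ring = x − (16/60)·y = 0 and total ω_sun = x + y = 1  ⇒  y = 15/19, x = 4/19
row 2 ring = −(16/60)·15/19 = -4/19
totals (row 1 + row 2): sun 4/19 + 15/19 = 1, ring 4/19 + (-4/19) = 0, arm 4/19 + 0 = 4/19
asked cell (row2, sun) = 15/19

row1: w_G1=4/19 w_G3=4/19 w_R=4/19
row2: w_G1=15/19 w_G3=-4/19 w_R=0
total: w_G1=1 w_G3=0 w_R=4/19
asked value: 15/19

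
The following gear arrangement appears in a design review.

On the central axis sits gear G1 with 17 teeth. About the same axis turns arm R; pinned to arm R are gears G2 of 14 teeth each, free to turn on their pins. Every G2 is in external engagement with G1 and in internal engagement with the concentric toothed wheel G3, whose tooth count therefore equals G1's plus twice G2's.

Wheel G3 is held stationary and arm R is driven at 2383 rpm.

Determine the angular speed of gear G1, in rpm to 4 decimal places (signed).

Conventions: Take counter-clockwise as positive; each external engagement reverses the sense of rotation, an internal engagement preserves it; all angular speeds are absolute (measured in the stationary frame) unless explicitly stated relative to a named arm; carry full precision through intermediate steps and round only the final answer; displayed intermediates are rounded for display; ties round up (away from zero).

topology: planetary set — G1 17T / G2 14T / G3 45T, arm = carrier (Willis)
normalise by the input: solve with ω_arm = 1, then scale by 2383 rpm
ring teeth: 17 + 2·14 = 45
17(ω_sun−ω_arm) = −45(ω_ring−ω_arm),  ω_ring = 0, ω_arm = 1
ω_sun = 1 − (45/17)(0−1) = 62/17
scale: ω_sun = 62/17 × 2383 rpm = +8690.9412 rpm

+8690.9412 rpm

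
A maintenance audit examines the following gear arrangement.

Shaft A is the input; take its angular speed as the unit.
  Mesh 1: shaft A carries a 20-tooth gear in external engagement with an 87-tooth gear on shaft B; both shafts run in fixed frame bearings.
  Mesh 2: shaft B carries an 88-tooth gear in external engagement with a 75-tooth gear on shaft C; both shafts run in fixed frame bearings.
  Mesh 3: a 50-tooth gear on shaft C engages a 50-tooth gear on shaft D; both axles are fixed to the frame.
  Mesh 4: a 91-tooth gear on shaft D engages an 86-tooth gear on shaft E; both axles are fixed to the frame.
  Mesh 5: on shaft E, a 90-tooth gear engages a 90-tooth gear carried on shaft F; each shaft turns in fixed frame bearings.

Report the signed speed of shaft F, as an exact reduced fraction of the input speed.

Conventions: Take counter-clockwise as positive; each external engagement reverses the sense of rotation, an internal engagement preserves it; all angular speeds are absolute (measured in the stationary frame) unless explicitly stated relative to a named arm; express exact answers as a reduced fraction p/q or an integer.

-16016/56115

5-mesh fixed-axis compound train (all bearings frame-fixed)
mesh 1 [20T→87T]: |ω|/ω_in = 1×20/87 = 20/87, sense flips to −
mesh 2 [88T→75T]: |ω|/ω_in = (20/87)×88/75 = 352/1305, sense flips to +
mesh 3 [50T→50T]: |ω|/ω_in = (352/1305)×50/50 = 352/1305, sense flips to −
mesh 4 [91T→86T]: |ω|/ω_in = (352/1305)×91/86 = 16016/56115, sense flips to +
mesh 5 [90T→90T]: |ω|/ω_in = (16016/56115)×90/90 = 16016/56115, sense flips to −
signed output speed (× input speed) = -16016/56115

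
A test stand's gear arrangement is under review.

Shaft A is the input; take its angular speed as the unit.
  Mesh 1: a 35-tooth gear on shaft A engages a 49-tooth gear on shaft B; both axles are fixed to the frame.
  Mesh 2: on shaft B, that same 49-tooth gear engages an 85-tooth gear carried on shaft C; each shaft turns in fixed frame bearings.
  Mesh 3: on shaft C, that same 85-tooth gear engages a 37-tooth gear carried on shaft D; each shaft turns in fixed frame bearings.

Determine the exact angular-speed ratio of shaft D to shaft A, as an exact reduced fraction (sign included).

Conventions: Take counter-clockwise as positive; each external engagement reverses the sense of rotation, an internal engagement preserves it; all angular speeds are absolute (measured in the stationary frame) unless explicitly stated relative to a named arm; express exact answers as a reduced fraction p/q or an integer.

-35/37

class = fixed-axis compound train [3 meshes; 3 ratios multiply, 3 sense flips]
mesh 1 [35T→49T]: running ratio 5/7, sense −
mesh 2 [49T→85T]: running ratio 7/17, sense +
mesh 3 [85T→37T]: running ratio 35/37, sense −
ω_out/ω_in = -35/37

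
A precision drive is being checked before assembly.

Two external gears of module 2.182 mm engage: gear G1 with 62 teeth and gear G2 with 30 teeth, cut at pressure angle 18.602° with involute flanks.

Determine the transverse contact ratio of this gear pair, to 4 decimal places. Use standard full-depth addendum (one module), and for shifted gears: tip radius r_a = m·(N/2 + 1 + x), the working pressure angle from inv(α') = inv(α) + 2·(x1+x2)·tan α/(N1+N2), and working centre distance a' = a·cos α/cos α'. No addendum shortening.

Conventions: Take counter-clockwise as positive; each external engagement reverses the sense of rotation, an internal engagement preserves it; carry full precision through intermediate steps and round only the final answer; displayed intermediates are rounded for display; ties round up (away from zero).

single-mesh involute tooth geometry (62T engaging 30T at module 2.182)
base radii: r_b1 = 64.108198, r_b2 = 31.020096
tip radii: r_a1 = 69.824000, r_a2 = 34.912000
no profile shift: α' = α, a' = a
action lengths: √(r_a1²−r_b1²) = 27.668212, √(r_a2²−r_b2²) = 16.018783
base pitch p_b = π·m·cos α = 6.496834
CR = (27.668212 + 16.018783 − 100.372000·sin 18.60200°)/6.496834 = 1.796120
contact ratio ≈ 1.7961

1.7961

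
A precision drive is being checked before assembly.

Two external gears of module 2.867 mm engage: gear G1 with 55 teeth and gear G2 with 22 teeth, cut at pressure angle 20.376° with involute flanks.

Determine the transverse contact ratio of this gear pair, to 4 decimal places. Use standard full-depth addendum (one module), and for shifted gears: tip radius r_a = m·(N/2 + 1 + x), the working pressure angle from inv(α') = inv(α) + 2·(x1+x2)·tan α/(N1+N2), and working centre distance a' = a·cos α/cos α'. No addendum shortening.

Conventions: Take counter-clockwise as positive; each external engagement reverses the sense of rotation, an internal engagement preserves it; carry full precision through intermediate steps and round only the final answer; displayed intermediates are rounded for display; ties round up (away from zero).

1.6587

recognized (one external pair, fixed centres): single-mesh tooth geometry, m = 2.867, N1 = 55, N2 = 22
base radii: r_b1 = 73.909161, r_b2 = 29.563664
tip radii: r_a1 = 81.709500, r_a2 = 34.404000
no profile shift: α' = α, a' = a
action lengths: √(r_a1²−r_b1²) = 34.840757, √(r_a2²−r_b2²) = 17.596164
base pitch p_b = π·m·cos α = 8.443363
CR = (34.840757 + 17.596164 − 110.379500·sin 20.37600°)/8.443363 = 1.658705
contact ratio ≈ 1.6587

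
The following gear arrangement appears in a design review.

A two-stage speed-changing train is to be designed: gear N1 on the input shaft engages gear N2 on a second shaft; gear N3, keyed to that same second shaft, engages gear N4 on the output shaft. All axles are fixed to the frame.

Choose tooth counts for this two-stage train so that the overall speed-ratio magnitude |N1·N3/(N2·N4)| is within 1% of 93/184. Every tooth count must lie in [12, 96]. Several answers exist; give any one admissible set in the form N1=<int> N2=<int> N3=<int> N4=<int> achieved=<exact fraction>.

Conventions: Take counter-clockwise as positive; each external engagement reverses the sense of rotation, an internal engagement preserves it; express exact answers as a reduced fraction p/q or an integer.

topology: fixed-axis compound train — 2 stages, target 93/184
target = 93/184 in lowest terms: an exact hit needs N1·N3 = k·93 and N2·N4 = k·184 for one integer k, every count in [12, 96]; additionally prefer no 1:1 stage (N1 ≠ N2, N3 ≠ N4)
k = 1…3: no 1:1-free in-range split of k·93 and k·184 into factor pairs; take k = 4
k = 4: N1·N3 = 372 = 12·31, N2·N4 = 736 = 16·46
achieved = 12·31/(16·46) = 93/184; |achieved − target| = 0 ≤ 93/18400 ✓

N1=12 N2=16 N3=31 N4=46 achieved=93/184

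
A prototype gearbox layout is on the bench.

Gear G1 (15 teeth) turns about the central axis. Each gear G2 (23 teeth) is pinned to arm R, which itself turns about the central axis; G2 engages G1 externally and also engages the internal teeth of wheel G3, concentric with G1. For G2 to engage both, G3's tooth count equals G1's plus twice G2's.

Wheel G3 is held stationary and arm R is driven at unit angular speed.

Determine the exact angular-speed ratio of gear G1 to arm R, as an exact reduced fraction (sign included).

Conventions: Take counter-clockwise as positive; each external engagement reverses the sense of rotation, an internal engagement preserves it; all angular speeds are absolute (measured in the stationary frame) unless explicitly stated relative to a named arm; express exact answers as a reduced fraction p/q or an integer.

76/15

planetary set (15T centre, 23T on arm, 61T internal) — Willis relation
ring teeth: 15 + 2·23 = 61
15(ω_sun−ω_arm) = −61(ω_ring−ω_arm),  ω_ring = 0, ω_arm = 1
ω_sun = 1 − (61/15)(0−1) = 76/15
ω_out/ω_in = 76/15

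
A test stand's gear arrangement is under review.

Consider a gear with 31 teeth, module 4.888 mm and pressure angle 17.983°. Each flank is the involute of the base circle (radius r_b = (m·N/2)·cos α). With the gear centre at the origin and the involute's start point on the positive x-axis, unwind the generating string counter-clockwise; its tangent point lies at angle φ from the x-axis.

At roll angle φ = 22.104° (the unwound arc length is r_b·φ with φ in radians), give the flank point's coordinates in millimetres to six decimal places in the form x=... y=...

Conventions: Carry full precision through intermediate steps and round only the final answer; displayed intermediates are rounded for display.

x=77.227527 y=1.358805

recognized (one wheel, involute flank): single-mesh tooth geometry, m = 4.888, N = 31
pitch radius r_p = m·N/2 = 4.888·31/2 = 75.764000
base radius r_b = r_p·cos α = 75.764000·cos 17.983° = 72.062789
roll angle φ = 22.104° = 0.38578758 rad
x = r_b·(cos φ + φ·sin φ) = 77.227527
y = r_b·(sin φ − φ·cos φ) = 1.358805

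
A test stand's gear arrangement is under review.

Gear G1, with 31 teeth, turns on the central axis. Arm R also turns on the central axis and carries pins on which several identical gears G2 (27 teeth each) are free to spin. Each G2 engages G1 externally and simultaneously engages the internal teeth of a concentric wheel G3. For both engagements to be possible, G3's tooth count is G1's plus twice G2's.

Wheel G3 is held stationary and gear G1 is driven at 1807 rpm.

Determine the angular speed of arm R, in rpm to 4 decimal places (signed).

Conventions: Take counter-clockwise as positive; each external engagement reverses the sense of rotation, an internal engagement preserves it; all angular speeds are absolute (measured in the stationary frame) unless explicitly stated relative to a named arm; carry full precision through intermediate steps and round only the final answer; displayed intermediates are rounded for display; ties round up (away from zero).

+482.9052 rpm

topology: planetary set — G1 31T / G2 27T / G3 85T, arm = carrier (Willis)
normalise by the input: solve with ω_sun = 1, then scale by 1807 rpm
ring teeth: 31 + 2·27 = 85
31(ω_sun−ω_arm) = −85(ω_ring−ω_arm),  ω_ring = 0, ω_sun = 1
31(1−ω_arm) = −85(0−ω_arm)  ⇒  116·ω_arm = 31  ⇒  ω_arm = 31/116
scale: ω_arm = 31/116 × 1807 rpm = +482.9052 rpm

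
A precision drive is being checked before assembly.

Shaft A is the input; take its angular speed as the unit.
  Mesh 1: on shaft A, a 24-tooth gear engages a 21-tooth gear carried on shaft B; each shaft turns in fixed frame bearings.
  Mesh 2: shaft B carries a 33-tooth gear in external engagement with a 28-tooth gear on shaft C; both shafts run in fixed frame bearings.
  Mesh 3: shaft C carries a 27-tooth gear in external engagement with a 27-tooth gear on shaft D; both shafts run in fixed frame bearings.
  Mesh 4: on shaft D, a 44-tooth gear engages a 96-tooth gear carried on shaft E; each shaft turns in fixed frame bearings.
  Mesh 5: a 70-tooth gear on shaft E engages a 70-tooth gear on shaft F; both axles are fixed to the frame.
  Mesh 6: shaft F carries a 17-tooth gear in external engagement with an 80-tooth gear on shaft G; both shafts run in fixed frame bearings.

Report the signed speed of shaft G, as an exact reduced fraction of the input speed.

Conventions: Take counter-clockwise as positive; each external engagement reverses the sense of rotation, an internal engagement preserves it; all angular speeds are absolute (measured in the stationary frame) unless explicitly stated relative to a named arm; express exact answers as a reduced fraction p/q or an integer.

2057/15680

6-mesh fixed-axis compound train (all bearings frame-fixed)
mesh 1 [24T→21T]: |ω|/ω_in = 1×24/21 = 8/7, sense flips to −
mesh 2 [33T→28T]: |ω|/ω_in = (8/7)×33/28 = 66/49, sense flips to +
mesh 3 [27T→27T]: |ω|/ω_in = (66/49)×27/27 = 66/49, sense flips to −
mesh 4 [44T→96T]: |ω|/ω_in = (66/49)×44/96 = 121/196, sense flips to +
mesh 5 [70T→70T]: |ω|/ω_in = (121/196)×70/70 = 121/196, sense flips to −
mesh 6 [17T→80T]: |ω|/ω_in = (121/196)×17/80 = 2057/15680, sense flips to +
signed output speed (× input speed) = 2057/15680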